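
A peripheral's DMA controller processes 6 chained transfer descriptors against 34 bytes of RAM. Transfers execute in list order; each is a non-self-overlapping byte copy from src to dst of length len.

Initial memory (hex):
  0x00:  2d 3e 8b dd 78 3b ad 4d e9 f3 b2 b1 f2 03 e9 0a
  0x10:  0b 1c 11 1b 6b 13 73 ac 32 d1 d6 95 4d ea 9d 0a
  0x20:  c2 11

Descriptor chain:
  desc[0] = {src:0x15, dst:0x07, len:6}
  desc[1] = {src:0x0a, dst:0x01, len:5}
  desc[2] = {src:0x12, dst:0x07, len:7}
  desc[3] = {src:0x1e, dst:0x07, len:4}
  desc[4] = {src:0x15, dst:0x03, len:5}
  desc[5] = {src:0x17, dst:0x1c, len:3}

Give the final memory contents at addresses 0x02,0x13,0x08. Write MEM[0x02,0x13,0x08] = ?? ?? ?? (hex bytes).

MEM[0x02,0x13,0x08] = d1 1b 0a

  after D0: wrote 6B at 0x07 = 1373ac32d1d6
  after D1: wrote 5B at 0x01 = 32d1d603e9
  after D2: wrote 7B at 0x07 = 111b6b1373ac32
  after D3: wrote 4B at 0x07 = 9d0ac211
  after D4: wrote 5B at 0x03 = 1373ac32d1
  after D5: wrote 3B at 0x1c = ac32d1
query mem[0x02]=0xd1, mem[0x13]=0x1b, mem[0x08]=0x0a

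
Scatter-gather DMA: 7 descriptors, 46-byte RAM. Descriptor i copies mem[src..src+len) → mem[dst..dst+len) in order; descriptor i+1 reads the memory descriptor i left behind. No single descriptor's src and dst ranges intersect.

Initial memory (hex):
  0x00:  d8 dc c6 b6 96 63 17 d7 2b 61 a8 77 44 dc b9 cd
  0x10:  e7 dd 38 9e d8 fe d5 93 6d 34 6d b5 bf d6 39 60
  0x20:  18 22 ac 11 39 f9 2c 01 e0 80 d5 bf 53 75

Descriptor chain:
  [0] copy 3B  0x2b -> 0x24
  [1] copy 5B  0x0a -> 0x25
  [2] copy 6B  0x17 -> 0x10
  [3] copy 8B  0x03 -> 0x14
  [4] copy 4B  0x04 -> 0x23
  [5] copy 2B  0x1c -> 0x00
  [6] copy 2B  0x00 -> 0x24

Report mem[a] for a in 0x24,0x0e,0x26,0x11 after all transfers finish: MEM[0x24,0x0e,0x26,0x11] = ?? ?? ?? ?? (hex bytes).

#0 dst[0x24+3] := {0xbf,0x53,0x75}
#1 dst[0x25+5] := {0xa8,0x77,0x44,0xdc,0xb9}
#2 dst[0x10+6] := {0x93,0x6d,0x34,0x6d,0xb5,0xbf}
#3 dst[0x14+8] := {0xb6,0x96,0x63,0x17,0xd7,0x2b,0x61,0xa8}
#4 dst[0x23+4] := {0x96,0x63,0x17,0xd7}
#5 dst[0x00+2] := {0xbf,0xd6}
#6 dst[0x24+2] := {0xbf,0xd6}
query mem[0x24]=0xbf, mem[0x0e]=0xb9, mem[0x26]=0xd7, mem[0x11]=0x6d

MEM[0x24,0x0e,0x26,0x11] = bf b9 d7 6d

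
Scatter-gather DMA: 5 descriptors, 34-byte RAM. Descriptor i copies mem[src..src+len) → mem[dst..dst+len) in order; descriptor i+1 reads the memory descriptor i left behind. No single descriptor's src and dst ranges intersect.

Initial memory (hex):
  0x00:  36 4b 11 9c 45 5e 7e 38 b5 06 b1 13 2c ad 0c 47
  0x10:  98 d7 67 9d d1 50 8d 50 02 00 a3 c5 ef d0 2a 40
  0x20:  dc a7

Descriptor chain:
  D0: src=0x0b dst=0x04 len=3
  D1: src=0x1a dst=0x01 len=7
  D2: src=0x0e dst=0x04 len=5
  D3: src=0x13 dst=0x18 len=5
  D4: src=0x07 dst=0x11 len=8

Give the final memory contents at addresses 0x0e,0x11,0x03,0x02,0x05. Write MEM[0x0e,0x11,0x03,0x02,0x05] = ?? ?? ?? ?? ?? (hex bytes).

#0 dst[0x04+3] := {0x13,0x2c,0xad}
#1 dst[0x01+7] := {0xa3,0xc5,0xef,0xd0,0x2a,0x40,0xdc}
#2 dst[0x04+5] := {0x0c,0x47,0x98,0xd7,0x67}
#3 dst[0x18+5] := {0x9d,0xd1,0x50,0x8d,0x50}
#4 dst[0x11+8] := {0xd7,0x67,0x06,0xb1,0x13,0x2c,0xad,0x0c}
query mem[0x0e]=0x0c, mem[0x11]=0xd7, mem[0x03]=0xef, mem[0x02]=0xc5, mem[0x05]=0x47

MEM[0x0e,0x11,0x03,0x02,0x05] = 0c d7 ef c5 47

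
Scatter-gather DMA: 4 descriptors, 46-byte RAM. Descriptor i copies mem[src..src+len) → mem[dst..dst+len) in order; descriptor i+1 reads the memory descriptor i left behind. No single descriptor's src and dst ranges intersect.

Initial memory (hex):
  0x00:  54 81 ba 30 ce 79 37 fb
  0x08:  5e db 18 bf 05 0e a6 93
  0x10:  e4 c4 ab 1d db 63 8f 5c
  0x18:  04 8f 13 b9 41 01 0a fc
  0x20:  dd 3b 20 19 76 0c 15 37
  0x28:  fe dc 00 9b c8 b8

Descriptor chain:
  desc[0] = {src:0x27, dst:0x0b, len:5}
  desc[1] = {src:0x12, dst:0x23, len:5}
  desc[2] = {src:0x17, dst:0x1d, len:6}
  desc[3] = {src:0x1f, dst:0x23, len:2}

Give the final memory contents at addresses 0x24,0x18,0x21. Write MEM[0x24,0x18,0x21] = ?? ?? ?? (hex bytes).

MEM[0x24,0x18,0x21] = 13 04 b9

#0 dst[0x0b+5] := {0x37,0xfe,0xdc,0x00,0x9b}
#1 dst[0x23+5] := {0xab,0x1d,0xdb,0x63,0x8f}
#2 dst[0x1d+6] := {0x5c,0x04,0x8f,0x13,0xb9,0x41}
#3 dst[0x23+2] := {0x8f,0x13}
query mem[0x24]=0x13, mem[0x18]=0x04, mem[0x21]=0xb9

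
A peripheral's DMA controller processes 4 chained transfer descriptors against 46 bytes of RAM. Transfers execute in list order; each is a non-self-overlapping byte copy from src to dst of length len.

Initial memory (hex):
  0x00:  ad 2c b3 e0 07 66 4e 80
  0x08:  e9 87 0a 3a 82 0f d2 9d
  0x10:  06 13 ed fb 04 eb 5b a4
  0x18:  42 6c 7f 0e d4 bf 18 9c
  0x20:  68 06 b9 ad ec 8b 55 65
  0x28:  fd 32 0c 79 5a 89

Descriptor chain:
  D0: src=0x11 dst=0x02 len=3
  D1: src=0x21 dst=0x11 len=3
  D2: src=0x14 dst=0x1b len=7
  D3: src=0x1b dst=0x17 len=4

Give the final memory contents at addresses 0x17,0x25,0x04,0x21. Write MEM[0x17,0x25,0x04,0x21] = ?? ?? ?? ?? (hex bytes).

#0 dst[0x02+3] := {0x13,0xed,0xfb}
#1 dst[0x11+3] := {0x06,0xb9,0xad}
#2 dst[0x1b+7] := {0x04,0xeb,0x5b,0xa4,0x42,0x6c,0x7f}
#3 dst[0x17+4] := {0x04,0xeb,0x5b,0xa4}
query mem[0x17]=0x04, mem[0x25]=0x8b, mem[0x04]=0xfb, mem[0x21]=0x7f

MEM[0x17,0x25,0x04,0x21] = 04 8b fb 7f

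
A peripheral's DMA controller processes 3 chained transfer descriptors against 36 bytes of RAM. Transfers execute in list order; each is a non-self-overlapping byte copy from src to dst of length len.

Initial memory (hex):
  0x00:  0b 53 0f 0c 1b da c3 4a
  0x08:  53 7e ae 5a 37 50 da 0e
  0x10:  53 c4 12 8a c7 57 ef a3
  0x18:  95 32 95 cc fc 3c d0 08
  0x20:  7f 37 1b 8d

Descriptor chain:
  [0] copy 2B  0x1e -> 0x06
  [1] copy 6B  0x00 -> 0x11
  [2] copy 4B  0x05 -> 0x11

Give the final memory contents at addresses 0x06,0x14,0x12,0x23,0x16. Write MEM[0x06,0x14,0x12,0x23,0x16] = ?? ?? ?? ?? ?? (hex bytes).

MEM[0x06,0x14,0x12,0x23,0x16] = d0 53 d0 8d da

D0: mem[0x06..0x07] <- [d0 08]
D1: mem[0x11..0x16] <- [0b 53 0f 0c 1b da]
D2: mem[0x11..0x14] <- [da d0 08 53]
query mem[0x06]=0xd0, mem[0x14]=0x53, mem[0x12]=0xd0, mem[0x23]=0x8d, mem[0x16]=0xda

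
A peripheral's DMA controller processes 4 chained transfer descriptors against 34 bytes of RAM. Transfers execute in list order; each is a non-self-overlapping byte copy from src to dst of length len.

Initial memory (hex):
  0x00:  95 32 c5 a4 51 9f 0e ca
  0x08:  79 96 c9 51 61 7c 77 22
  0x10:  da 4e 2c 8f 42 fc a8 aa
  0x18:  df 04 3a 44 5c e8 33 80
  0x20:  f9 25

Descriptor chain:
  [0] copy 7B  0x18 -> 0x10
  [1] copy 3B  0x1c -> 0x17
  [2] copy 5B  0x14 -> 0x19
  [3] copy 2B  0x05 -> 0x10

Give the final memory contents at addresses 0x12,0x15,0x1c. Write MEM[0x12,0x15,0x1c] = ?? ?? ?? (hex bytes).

D0: mem[0x10..0x16] <- [df 04 3a 44 5c e8 33]
D1: mem[0x17..0x19] <- [5c e8 33]
D2: mem[0x19..0x1d] <- [5c e8 33 5c e8]
D3: mem[0x10..0x11] <- [9f 0e]
query mem[0x12]=0x3a, mem[0x15]=0xe8, mem[0x1c]=0x5c

MEM[0x12,0x15,0x1c] = 3a e8 5c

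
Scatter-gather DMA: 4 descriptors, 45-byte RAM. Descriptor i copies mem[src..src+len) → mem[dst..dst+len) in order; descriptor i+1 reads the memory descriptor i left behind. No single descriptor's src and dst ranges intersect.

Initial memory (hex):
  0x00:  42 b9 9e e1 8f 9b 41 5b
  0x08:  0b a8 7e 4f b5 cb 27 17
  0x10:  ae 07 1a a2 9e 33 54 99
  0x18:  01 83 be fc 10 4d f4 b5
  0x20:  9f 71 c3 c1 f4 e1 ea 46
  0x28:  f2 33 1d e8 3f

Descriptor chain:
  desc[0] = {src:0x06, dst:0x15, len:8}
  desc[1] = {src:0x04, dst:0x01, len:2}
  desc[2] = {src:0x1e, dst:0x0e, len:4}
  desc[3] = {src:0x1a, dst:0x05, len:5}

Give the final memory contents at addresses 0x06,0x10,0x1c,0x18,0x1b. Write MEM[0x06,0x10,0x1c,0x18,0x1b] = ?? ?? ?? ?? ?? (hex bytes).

[0] 0x06->0x15 len=8 : 41 5b 0b a8 7e 4f b5 cb
[1] 0x04->0x01 len=2 : 8f 9b
[2] 0x1e->0x0e len=4 : f4 b5 9f 71
[3] 0x1a->0x05 len=5 : 4f b5 cb 4d f4
query mem[0x06]=0xb5, mem[0x10]=0x9f, mem[0x1c]=0xcb, mem[0x18]=0xa8, mem[0x1b]=0xb5

MEM[0x06,0x10,0x1c,0x18,0x1b] = b5 9f cb a8 b5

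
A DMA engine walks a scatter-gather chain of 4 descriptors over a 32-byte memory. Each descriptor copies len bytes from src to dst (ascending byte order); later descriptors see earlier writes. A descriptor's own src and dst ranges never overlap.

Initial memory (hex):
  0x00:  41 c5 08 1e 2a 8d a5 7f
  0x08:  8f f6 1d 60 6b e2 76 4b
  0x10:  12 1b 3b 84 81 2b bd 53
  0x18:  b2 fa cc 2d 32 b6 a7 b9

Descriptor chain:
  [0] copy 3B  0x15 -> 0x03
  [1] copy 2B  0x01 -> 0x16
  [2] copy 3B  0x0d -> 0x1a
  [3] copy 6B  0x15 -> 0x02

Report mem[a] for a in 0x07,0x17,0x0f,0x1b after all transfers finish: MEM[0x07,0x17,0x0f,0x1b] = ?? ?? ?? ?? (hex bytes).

D0: mem[0x03..0x05] <- [2b bd 53]
D1: mem[0x16..0x17] <- [c5 08]
D2: mem[0x1a..0x1c] <- [e2 76 4b]
D3: mem[0x02..0x07] <- [2b c5 08 b2 fa e2]
query mem[0x07]=0xe2, mem[0x17]=0x08, mem[0x0f]=0x4b, mem[0x1b]=0x76

MEM[0x07,0x17,0x0f,0x1b] = e2 08 4b 76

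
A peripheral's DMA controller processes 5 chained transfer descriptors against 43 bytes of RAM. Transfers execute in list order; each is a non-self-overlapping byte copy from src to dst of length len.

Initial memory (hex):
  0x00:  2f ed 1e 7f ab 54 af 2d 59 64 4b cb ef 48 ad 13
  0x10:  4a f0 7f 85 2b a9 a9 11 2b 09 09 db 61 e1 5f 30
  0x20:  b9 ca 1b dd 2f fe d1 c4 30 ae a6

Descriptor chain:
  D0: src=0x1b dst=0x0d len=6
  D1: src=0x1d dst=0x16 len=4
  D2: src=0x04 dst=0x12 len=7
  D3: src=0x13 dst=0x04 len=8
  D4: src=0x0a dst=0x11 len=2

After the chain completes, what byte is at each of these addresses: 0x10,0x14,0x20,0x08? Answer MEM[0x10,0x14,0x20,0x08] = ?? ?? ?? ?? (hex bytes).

MEM[0x10,0x14,0x20,0x08] = 5f af b9 64

[0] 0x1b->0x0d len=6 : db 61 e1 5f 30 b9
[1] 0x1d->0x16 len=4 : e1 5f 30 b9
[2] 0x04->0x12 len=7 : ab 54 af 2d 59 64 4b
[3] 0x13->0x04 len=8 : 54 af 2d 59 64 4b b9 09
[4] 0x0a->0x11 len=2 : b9 09
query mem[0x10]=0x5f, mem[0x14]=0xaf, mem[0x20]=0xb9, mem[0x08]=0x64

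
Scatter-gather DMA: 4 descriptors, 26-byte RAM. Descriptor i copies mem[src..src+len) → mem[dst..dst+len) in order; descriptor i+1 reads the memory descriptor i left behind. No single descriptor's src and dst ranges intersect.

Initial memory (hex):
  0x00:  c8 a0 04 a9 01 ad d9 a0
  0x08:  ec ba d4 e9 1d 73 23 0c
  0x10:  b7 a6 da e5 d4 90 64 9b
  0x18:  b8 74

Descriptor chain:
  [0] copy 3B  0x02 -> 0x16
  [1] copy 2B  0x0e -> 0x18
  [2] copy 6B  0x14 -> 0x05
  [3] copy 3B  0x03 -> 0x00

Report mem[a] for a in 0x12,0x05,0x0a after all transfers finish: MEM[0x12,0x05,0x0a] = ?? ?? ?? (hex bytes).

MEM[0x12,0x05,0x0a] = da d4 0c

#0 dst[0x16+3] := {0x04,0xa9,0x01}
#1 dst[0x18+2] := {0x23,0x0c}
#2 dst[0x05+6] := {0xd4,0x90,0x04,0xa9,0x23,0x0c}
#3 dst[0x00+3] := {0xa9,0x01,0xd4}
query mem[0x12]=0xda, mem[0x05]=0xd4, mem[0x0a]=0x0c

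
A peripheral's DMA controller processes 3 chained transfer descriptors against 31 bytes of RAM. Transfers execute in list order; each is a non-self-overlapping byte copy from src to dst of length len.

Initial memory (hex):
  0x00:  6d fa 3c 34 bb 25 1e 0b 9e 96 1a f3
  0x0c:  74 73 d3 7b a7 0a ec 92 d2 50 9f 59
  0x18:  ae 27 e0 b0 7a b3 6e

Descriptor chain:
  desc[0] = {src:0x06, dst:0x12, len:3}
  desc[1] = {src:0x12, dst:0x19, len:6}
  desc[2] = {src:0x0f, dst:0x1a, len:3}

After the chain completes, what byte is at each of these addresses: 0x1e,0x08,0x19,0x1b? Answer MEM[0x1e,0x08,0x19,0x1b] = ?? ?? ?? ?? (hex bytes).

MEM[0x1e,0x08,0x19,0x1b] = 59 9e 1e a7

#0 dst[0x12+3] := {0x1e,0x0b,0x9e}
#1 dst[0x19+6] := {0x1e,0x0b,0x9e,0x50,0x9f,0x59}
#2 dst[0x1a+3] := {0x7b,0xa7,0x0a}
query mem[0x1e]=0x59, mem[0x08]=0x9e, mem[0x19]=0x1e, mem[0x1b]=0xa7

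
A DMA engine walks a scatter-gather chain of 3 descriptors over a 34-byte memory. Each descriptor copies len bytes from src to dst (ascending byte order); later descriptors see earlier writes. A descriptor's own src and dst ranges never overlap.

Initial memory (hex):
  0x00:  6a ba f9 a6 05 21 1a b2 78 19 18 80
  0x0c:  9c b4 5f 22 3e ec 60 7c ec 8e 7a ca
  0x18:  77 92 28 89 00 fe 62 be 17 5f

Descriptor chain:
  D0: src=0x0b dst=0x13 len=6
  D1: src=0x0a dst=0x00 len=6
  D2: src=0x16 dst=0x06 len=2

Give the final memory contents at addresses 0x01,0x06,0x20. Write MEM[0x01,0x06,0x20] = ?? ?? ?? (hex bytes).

MEM[0x01,0x06,0x20] = 80 5f 17

[0] 0x0b->0x13 len=6 : 80 9c b4 5f 22 3e
[1] 0x0a->0x00 len=6 : 18 80 9c b4 5f 22
[2] 0x16->0x06 len=2 : 5f 22
query mem[0x01]=0x80, mem[0x06]=0x5f, mem[0x20]=0x17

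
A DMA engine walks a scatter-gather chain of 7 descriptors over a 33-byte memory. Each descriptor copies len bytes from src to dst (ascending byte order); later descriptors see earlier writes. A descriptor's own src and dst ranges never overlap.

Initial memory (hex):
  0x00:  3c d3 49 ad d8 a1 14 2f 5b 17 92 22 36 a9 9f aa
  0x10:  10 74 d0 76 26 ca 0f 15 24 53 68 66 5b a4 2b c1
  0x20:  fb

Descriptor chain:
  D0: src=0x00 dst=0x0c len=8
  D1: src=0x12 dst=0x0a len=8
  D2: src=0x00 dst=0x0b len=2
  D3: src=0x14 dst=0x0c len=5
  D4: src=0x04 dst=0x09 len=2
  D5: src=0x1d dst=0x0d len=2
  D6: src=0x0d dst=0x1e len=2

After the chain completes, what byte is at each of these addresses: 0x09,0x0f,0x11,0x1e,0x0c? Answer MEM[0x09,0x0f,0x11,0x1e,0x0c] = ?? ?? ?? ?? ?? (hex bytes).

[0] 0x00->0x0c len=8 : 3c d3 49 ad d8 a1 14 2f
[1] 0x12->0x0a len=8 : 14 2f 26 ca 0f 15 24 53
[2] 0x00->0x0b len=2 : 3c d3
[3] 0x14->0x0c len=5 : 26 ca 0f 15 24
[4] 0x04->0x09 len=2 : d8 a1
[5] 0x1d->0x0d len=2 : a4 2b
[6] 0x0d->0x1e len=2 : a4 2b
query mem[0x09]=0xd8, mem[0x0f]=0x15, mem[0x11]=0x53, mem[0x1e]=0xa4, mem[0x0c]=0x26

MEM[0x09,0x0f,0x11,0x1e,0x0c] = d8 15 53 a4 26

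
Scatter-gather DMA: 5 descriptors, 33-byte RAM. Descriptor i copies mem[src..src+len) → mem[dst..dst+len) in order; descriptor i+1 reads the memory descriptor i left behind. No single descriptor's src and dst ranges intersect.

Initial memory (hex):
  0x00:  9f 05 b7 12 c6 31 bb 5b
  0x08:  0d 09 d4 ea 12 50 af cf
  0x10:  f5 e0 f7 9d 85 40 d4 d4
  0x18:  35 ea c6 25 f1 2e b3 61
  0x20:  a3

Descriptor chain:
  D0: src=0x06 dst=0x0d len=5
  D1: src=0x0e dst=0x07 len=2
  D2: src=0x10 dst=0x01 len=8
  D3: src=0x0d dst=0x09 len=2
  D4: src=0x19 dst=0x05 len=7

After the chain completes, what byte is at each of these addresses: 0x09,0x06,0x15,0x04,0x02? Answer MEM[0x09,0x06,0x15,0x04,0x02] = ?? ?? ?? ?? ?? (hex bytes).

  after D0: wrote 5B at 0x0d = bb5b0d09d4
  after D1: wrote 2B at 0x07 = 5b0d
  after D2: wrote 8B at 0x01 = 09d4f79d8540d4d4
  after D3: wrote 2B at 0x09 = bb5b
  after D4: wrote 7B at 0x05 = eac625f12eb361
query mem[0x09]=0x2e, mem[0x06]=0xc6, mem[0x15]=0x40, mem[0x04]=0x9d, mem[0x02]=0xd4

MEM[0x09,0x06,0x15,0x04,0x02] = 2e c6 40 9d d4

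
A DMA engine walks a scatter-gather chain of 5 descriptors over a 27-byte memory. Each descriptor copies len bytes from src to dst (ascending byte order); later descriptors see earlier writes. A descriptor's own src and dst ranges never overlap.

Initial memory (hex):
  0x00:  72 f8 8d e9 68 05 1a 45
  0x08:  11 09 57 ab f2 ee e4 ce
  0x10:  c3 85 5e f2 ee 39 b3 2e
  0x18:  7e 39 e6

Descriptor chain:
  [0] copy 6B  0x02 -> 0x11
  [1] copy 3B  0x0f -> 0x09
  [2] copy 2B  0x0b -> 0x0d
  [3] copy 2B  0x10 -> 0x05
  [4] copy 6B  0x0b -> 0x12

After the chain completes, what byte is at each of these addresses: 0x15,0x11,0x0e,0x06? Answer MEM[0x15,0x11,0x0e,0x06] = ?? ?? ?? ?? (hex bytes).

#0 dst[0x11+6] := {0x8d,0xe9,0x68,0x05,0x1a,0x45}
#1 dst[0x09+3] := {0xce,0xc3,0x8d}
#2 dst[0x0d+2] := {0x8d,0xf2}
#3 dst[0x05+2] := {0xc3,0x8d}
#4 dst[0x12+6] := {0x8d,0xf2,0x8d,0xf2,0xce,0xc3}
query mem[0x15]=0xf2, mem[0x11]=0x8d, mem[0x0e]=0xf2, mem[0x06]=0x8d

MEM[0x15,0x11,0x0e,0x06] = f2 8d f2 8d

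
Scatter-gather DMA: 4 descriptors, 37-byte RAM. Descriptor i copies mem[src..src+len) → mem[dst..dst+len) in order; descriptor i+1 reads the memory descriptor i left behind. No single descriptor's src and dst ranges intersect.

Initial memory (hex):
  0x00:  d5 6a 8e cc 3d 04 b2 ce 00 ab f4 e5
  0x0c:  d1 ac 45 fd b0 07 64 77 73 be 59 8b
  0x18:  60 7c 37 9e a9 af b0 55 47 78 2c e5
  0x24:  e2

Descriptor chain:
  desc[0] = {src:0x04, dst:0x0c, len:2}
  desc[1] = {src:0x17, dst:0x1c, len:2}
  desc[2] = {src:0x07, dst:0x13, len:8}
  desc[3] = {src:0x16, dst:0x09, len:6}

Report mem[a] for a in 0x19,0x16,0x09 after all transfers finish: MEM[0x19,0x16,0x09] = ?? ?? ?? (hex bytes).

  after D0: wrote 2B at 0x0c = 3d04
  after D1: wrote 2B at 0x1c = 8b60
  after D2: wrote 8B at 0x13 = ce00abf4e53d0445
  after D3: wrote 6B at 0x09 = f4e53d04459e
query mem[0x19]=0x04, mem[0x16]=0xf4, mem[0x09]=0xf4

MEM[0x19,0x16,0x09] = 04 f4 f4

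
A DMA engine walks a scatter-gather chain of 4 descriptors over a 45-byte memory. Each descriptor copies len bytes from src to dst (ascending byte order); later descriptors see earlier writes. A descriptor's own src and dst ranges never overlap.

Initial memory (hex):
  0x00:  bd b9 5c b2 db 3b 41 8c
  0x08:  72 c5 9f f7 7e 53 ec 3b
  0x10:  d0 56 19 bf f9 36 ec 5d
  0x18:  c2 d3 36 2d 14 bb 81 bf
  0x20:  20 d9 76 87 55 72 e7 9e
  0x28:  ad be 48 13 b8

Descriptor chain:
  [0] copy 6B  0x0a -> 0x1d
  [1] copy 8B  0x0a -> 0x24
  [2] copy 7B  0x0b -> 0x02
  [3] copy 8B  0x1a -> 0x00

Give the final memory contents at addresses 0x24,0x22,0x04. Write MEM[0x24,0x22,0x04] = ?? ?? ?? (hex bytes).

MEM[0x24,0x22,0x04] = 9f 3b f7

#0 dst[0x1d+6] := {0x9f,0xf7,0x7e,0x53,0xec,0x3b}
#1 dst[0x24+8] := {0x9f,0xf7,0x7e,0x53,0xec,0x3b,0xd0,0x56}
#2 dst[0x02+7] := {0xf7,0x7e,0x53,0xec,0x3b,0xd0,0x56}
#3 dst[0x00+8] := {0x36,0x2d,0x14,0x9f,0xf7,0x7e,0x53,0xec}
query mem[0x24]=0x9f, mem[0x22]=0x3b, mem[0x04]=0xf7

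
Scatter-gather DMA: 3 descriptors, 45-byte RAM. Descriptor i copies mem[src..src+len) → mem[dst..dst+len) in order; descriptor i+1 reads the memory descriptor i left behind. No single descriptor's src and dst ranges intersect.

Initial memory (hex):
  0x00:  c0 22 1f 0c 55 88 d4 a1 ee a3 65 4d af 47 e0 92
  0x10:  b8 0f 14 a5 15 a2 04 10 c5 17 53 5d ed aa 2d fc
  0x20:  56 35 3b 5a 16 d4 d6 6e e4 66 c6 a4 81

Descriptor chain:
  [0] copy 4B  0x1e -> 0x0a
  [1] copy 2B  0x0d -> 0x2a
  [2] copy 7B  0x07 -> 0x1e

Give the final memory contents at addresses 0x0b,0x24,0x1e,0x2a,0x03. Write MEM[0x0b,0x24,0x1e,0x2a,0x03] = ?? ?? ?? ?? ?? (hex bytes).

D0: mem[0x0a..0x0d] <- [2d fc 56 35]
D1: mem[0x2a..0x2b] <- [35 e0]
D2: mem[0x1e..0x24] <- [a1 ee a3 2d fc 56 35]
query mem[0x0b]=0xfc, mem[0x24]=0x35, mem[0x1e]=0xa1, mem[0x2a]=0x35, mem[0x03]=0x0c

MEM[0x0b,0x24,0x1e,0x2a,0x03] = fc 35 a1 35 0c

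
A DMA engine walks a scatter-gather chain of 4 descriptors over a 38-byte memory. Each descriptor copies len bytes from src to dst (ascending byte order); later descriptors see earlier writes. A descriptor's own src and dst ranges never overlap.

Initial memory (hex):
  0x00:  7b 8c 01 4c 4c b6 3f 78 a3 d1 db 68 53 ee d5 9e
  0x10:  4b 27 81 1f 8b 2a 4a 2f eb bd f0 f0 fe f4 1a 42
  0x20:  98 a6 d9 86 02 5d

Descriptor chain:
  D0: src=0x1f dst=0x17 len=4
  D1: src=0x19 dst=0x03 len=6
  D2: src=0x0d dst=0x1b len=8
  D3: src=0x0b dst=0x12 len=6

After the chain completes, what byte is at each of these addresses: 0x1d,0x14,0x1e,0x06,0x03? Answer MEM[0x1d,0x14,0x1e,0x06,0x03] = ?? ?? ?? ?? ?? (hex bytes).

D0: mem[0x17..0x1a] <- [42 98 a6 d9]
D1: mem[0x03..0x08] <- [a6 d9 f0 fe f4 1a]
D2: mem[0x1b..0x22] <- [ee d5 9e 4b 27 81 1f 8b]
D3: mem[0x12..0x17] <- [68 53 ee d5 9e 4b]
query mem[0x1d]=0x9e, mem[0x14]=0xee, mem[0x1e]=0x4b, mem[0x06]=0xfe, mem[0x03]=0xa6

MEM[0x1d,0x14,0x1e,0x06,0x03] = 9e ee 4b fe a6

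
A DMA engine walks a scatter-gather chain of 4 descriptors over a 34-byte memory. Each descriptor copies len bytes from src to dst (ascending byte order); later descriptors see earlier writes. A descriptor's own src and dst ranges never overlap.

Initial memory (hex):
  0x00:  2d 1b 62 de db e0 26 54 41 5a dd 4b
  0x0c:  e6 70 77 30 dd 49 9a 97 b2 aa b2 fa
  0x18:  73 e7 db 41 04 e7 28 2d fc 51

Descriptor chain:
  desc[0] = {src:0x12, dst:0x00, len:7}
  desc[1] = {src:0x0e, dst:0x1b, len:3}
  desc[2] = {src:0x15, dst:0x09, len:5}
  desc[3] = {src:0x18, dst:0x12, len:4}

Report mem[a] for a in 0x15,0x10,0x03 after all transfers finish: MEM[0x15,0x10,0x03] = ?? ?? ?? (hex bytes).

MEM[0x15,0x10,0x03] = 77 dd aa

  after D0: wrote 7B at 0x00 = 9a97b2aab2fa73
  after D1: wrote 3B at 0x1b = 7730dd
  after D2: wrote 5B at 0x09 = aab2fa73e7
  after D3: wrote 4B at 0x12 = 73e7db77
query mem[0x15]=0x77, mem[0x10]=0xdd, mem[0x03]=0xaa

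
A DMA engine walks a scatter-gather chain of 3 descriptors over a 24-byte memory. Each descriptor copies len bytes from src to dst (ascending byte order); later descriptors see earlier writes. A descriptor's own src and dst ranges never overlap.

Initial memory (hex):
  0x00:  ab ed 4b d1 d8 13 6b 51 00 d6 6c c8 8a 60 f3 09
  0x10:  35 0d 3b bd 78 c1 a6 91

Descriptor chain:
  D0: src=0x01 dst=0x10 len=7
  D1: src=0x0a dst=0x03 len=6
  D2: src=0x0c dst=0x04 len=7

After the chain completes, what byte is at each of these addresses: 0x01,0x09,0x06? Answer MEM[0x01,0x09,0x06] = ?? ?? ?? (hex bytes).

D0: mem[0x10..0x16] <- [ed 4b d1 d8 13 6b 51]
D1: mem[0x03..0x08] <- [6c c8 8a 60 f3 09]
D2: mem[0x04..0x0a] <- [8a 60 f3 09 ed 4b d1]
query mem[0x01]=0xed, mem[0x09]=0x4b, mem[0x06]=0xf3

MEM[0x01,0x09,0x06] = ed 4b f3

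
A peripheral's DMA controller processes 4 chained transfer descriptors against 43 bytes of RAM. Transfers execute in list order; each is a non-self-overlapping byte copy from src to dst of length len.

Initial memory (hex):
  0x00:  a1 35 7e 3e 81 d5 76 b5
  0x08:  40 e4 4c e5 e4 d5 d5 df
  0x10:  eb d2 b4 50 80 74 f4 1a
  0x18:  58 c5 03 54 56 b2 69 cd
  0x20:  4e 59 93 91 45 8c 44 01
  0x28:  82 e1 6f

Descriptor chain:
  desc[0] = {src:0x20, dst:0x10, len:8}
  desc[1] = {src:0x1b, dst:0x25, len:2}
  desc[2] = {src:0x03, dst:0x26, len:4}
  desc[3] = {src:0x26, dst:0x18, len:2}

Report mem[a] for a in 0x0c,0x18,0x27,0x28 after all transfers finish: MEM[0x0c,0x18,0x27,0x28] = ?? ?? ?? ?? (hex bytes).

D0: mem[0x10..0x17] <- [4e 59 93 91 45 8c 44 01]
D1: mem[0x25..0x26] <- [54 56]
D2: mem[0x26..0x29] <- [3e 81 d5 76]
D3: mem[0x18..0x19] <- [3e 81]
query mem[0x0c]=0xe4, mem[0x18]=0x3e, mem[0x27]=0x81, mem[0x28]=0xd5

MEM[0x0c,0x18,0x27,0x28] = e4 3e 81 d5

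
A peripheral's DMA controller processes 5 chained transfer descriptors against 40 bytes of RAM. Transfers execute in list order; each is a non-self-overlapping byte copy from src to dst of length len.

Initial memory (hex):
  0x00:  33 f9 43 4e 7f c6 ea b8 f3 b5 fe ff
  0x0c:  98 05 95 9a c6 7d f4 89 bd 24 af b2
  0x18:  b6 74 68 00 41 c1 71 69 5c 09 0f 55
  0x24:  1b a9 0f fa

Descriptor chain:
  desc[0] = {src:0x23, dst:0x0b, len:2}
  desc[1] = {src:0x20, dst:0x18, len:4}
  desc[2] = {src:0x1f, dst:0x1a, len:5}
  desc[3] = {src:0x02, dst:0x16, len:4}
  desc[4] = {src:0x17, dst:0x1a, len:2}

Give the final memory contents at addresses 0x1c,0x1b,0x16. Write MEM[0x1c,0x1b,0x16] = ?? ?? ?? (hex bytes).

MEM[0x1c,0x1b,0x16] = 09 7f 43

  after D0: wrote 2B at 0x0b = 551b
  after D1: wrote 4B at 0x18 = 5c090f55
  after D2: wrote 5B at 0x1a = 695c090f55
  after D3: wrote 4B at 0x16 = 434e7fc6
  after D4: wrote 2B at 0x1a = 4e7f
query mem[0x1c]=0x09, mem[0x1b]=0x7f, mem[0x16]=0x43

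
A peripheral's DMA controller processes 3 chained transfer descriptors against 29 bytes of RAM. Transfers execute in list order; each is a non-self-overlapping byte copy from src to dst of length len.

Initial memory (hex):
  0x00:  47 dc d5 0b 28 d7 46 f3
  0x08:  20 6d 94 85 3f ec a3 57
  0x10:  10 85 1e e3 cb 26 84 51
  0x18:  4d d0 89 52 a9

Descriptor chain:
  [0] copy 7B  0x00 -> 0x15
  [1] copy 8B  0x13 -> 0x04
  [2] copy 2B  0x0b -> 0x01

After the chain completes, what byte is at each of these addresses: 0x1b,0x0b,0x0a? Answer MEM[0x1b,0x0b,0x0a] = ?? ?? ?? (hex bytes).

#0 dst[0x15+7] := {0x47,0xdc,0xd5,0x0b,0x28,0xd7,0x46}
#1 dst[0x04+8] := {0xe3,0xcb,0x47,0xdc,0xd5,0x0b,0x28,0xd7}
#2 dst[0x01+2] := {0xd7,0x3f}
query mem[0x1b]=0x46, mem[0x0b]=0xd7, mem[0x0a]=0x28

MEM[0x1b,0x0b,0x0a] = 46 d7 28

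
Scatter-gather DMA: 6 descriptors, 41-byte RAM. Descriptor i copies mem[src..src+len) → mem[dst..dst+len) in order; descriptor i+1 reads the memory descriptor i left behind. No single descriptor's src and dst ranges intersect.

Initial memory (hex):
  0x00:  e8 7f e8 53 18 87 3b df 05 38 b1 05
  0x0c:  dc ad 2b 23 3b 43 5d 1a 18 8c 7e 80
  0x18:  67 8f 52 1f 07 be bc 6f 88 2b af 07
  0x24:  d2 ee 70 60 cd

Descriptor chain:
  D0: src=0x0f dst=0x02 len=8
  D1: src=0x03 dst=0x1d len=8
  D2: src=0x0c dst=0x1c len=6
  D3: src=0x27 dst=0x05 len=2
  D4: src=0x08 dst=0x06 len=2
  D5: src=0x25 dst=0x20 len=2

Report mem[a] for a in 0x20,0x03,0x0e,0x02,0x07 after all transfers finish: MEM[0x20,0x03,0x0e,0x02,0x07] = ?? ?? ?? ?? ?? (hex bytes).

#0 dst[0x02+8] := {0x23,0x3b,0x43,0x5d,0x1a,0x18,0x8c,0x7e}
#1 dst[0x1d+8] := {0x3b,0x43,0x5d,0x1a,0x18,0x8c,0x7e,0xb1}
#2 dst[0x1c+6] := {0xdc,0xad,0x2b,0x23,0x3b,0x43}
#3 dst[0x05+2] := {0x60,0xcd}
#4 dst[0x06+2] := {0x8c,0x7e}
#5 dst[0x20+2] := {0xee,0x70}
query mem[0x20]=0xee, mem[0x03]=0x3b, mem[0x0e]=0x2b, mem[0x02]=0x23, mem[0x07]=0x7e

MEM[0x20,0x03,0x0e,0x02,0x07] = ee 3b 2b 23 7e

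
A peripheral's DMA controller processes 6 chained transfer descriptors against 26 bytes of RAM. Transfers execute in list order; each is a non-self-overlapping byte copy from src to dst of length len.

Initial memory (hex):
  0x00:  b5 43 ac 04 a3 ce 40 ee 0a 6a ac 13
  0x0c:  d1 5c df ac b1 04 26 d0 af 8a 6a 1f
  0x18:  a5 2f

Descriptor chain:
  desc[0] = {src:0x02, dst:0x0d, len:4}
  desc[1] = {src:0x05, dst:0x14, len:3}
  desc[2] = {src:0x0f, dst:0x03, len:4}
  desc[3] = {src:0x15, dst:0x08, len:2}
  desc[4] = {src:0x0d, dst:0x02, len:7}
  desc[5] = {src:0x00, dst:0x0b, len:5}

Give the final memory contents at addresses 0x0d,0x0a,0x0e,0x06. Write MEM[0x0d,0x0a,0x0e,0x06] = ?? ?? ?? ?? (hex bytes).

MEM[0x0d,0x0a,0x0e,0x06] = ac ac 04 04

[0] 0x02->0x0d len=4 : ac 04 a3 ce
[1] 0x05->0x14 len=3 : ce 40 ee
[2] 0x0f->0x03 len=4 : a3 ce 04 26
[3] 0x15->0x08 len=2 : 40 ee
[4] 0x0d->0x02 len=7 : ac 04 a3 ce 04 26 d0
[5] 0x00->0x0b len=5 : b5 43 ac 04 a3
query mem[0x0d]=0xac, mem[0x0a]=0xac, mem[0x0e]=0x04, mem[0x06]=0x04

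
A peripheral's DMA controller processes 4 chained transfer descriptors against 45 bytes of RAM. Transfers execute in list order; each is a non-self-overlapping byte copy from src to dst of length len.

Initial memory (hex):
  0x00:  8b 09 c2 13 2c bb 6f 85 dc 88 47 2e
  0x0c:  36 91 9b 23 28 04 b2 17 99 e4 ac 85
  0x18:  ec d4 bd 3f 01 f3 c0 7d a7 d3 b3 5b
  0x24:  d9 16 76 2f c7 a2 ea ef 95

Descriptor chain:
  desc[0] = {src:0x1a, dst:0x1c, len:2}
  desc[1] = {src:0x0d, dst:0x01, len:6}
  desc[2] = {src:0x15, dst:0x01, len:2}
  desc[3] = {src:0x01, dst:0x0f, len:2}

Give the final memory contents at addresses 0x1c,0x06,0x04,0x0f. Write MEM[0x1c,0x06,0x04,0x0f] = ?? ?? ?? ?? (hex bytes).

D0: mem[0x1c..0x1d] <- [bd 3f]
D1: mem[0x01..0x06] <- [91 9b 23 28 04 b2]
D2: mem[0x01..0x02] <- [e4 ac]
D3: mem[0x0f..0x10] <- [e4 ac]
query mem[0x1c]=0xbd, mem[0x06]=0xb2, mem[0x04]=0x28, mem[0x0f]=0xe4

MEM[0x1c,0x06,0x04,0x0f] = bd b2 28 e4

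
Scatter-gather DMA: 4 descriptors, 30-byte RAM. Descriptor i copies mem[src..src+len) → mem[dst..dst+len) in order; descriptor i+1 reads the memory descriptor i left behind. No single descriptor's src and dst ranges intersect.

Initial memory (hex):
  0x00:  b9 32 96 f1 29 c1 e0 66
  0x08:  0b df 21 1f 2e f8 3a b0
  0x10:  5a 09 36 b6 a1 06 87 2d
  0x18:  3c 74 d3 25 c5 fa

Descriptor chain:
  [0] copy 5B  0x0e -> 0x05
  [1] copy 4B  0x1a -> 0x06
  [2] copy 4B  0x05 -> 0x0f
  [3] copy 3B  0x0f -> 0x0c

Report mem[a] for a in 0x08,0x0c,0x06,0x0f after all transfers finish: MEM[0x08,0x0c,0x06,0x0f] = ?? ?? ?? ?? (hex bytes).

  after D0: wrote 5B at 0x05 = 3ab05a0936
  after D1: wrote 4B at 0x06 = d325c5fa
  after D2: wrote 4B at 0x0f = 3ad325c5
  after D3: wrote 3B at 0x0c = 3ad325
query mem[0x08]=0xc5, mem[0x0c]=0x3a, mem[0x06]=0xd3, mem[0x0f]=0x3a

MEM[0x08,0x0c,0x06,0x0f] = c5 3a d3 3a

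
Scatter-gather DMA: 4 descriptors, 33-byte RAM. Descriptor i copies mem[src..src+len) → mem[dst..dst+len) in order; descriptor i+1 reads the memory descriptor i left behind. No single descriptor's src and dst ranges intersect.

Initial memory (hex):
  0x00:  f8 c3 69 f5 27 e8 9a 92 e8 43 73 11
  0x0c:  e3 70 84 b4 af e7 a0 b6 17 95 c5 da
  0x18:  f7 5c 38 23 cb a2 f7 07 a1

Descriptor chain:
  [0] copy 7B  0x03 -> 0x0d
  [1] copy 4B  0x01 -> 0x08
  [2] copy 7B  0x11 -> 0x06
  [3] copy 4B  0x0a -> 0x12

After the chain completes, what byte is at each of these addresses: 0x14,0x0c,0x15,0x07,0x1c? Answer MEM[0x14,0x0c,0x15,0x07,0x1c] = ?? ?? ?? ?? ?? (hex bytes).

MEM[0x14,0x0c,0x15,0x07,0x1c] = da da f5 e8 cb

D0: mem[0x0d..0x13] <- [f5 27 e8 9a 92 e8 43]
D1: mem[0x08..0x0b] <- [c3 69 f5 27]
D2: mem[0x06..0x0c] <- [92 e8 43 17 95 c5 da]
D3: mem[0x12..0x15] <- [95 c5 da f5]
query mem[0x14]=0xda, mem[0x0c]=0xda, mem[0x15]=0xf5, mem[0x07]=0xe8, mem[0x1c]=0xcb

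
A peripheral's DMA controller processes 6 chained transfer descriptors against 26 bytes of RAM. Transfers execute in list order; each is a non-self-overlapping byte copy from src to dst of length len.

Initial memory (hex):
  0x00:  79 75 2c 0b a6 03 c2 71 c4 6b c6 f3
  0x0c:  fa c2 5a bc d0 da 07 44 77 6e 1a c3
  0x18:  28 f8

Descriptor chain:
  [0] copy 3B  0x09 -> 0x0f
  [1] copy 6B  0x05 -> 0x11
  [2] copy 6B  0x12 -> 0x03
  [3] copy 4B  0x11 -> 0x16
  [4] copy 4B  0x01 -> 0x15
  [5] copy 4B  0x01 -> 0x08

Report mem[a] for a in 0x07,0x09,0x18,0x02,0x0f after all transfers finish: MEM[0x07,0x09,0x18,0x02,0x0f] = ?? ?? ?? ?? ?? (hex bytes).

D0: mem[0x0f..0x11] <- [6b c6 f3]
D1: mem[0x11..0x16] <- [03 c2 71 c4 6b c6]
D2: mem[0x03..0x08] <- [c2 71 c4 6b c6 c3]
D3: mem[0x16..0x19] <- [03 c2 71 c4]
D4: mem[0x15..0x18] <- [75 2c c2 71]
D5: mem[0x08..0x0b] <- [75 2c c2 71]
query mem[0x07]=0xc6, mem[0x09]=0x2c, mem[0x18]=0x71, mem[0x02]=0x2c, mem[0x0f]=0x6b

MEM[0x07,0x09,0x18,0x02,0x0f] = c6 2c 71 2c 6b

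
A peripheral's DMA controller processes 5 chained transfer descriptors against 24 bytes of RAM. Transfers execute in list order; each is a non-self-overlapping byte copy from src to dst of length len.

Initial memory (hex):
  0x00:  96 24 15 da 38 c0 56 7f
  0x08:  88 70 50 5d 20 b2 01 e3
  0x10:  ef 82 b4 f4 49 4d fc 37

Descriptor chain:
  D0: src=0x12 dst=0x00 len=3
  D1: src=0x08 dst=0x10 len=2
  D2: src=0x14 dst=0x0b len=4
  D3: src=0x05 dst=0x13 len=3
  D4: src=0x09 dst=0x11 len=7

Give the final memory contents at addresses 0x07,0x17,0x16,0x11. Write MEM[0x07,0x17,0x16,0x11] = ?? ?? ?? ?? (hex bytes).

MEM[0x07,0x17,0x16,0x11] = 7f e3 37 70

#0 dst[0x00+3] := {0xb4,0xf4,0x49}
#1 dst[0x10+2] := {0x88,0x70}
#2 dst[0x0b+4] := {0x49,0x4d,0xfc,0x37}
#3 dst[0x13+3] := {0xc0,0x56,0x7f}
#4 dst[0x11+7] := {0x70,0x50,0x49,0x4d,0xfc,0x37,0xe3}
query mem[0x07]=0x7f, mem[0x17]=0xe3, mem[0x16]=0x37, mem[0x11]=0x70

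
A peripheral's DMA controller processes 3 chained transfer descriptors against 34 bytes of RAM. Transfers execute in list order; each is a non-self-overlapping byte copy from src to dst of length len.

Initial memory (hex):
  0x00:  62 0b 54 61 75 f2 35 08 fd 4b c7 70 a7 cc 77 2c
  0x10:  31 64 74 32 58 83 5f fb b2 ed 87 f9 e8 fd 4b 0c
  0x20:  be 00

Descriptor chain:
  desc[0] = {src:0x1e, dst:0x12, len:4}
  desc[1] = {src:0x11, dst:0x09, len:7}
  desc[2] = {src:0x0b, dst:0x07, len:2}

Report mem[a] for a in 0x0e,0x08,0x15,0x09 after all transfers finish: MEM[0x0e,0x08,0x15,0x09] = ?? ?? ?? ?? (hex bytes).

MEM[0x0e,0x08,0x15,0x09] = 5f be 00 64

D0: mem[0x12..0x15] <- [4b 0c be 00]
D1: mem[0x09..0x0f] <- [64 4b 0c be 00 5f fb]
D2: mem[0x07..0x08] <- [0c be]
query mem[0x0e]=0x5f, mem[0x08]=0xbe, mem[0x15]=0x00, mem[0x09]=0x64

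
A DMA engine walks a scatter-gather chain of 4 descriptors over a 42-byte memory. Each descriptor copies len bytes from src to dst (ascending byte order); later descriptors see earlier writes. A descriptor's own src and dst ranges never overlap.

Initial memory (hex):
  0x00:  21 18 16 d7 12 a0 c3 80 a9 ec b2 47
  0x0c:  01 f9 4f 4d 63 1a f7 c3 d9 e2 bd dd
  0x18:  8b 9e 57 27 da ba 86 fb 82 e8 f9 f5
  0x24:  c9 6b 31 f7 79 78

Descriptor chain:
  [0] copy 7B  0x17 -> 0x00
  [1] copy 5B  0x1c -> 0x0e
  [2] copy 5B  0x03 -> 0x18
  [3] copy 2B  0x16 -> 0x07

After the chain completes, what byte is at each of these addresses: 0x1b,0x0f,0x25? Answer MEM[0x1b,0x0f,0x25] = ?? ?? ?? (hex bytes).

D0: mem[0x00..0x06] <- [dd 8b 9e 57 27 da ba]
D1: mem[0x0e..0x12] <- [da ba 86 fb 82]
D2: mem[0x18..0x1c] <- [57 27 da ba 80]
D3: mem[0x07..0x08] <- [bd dd]
query mem[0x1b]=0xba, mem[0x0f]=0xba, mem[0x25]=0x6b

MEM[0x1b,0x0f,0x25] = ba ba 6b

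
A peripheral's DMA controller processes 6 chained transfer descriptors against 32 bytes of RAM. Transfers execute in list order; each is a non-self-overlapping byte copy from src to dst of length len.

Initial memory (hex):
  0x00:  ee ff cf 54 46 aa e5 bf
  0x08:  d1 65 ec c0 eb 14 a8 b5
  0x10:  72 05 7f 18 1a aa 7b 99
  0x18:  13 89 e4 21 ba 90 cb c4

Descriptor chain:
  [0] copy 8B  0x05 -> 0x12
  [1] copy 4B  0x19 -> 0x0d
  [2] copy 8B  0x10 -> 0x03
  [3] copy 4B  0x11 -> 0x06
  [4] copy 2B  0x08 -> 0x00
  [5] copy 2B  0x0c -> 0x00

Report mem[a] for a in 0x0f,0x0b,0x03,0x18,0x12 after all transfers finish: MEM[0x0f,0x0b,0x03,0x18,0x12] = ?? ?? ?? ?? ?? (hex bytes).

[0] 0x05->0x12 len=8 : aa e5 bf d1 65 ec c0 eb
[1] 0x19->0x0d len=4 : eb e4 21 ba
[2] 0x10->0x03 len=8 : ba 05 aa e5 bf d1 65 ec
[3] 0x11->0x06 len=4 : 05 aa e5 bf
[4] 0x08->0x00 len=2 : e5 bf
[5] 0x0c->0x00 len=2 : eb eb
query mem[0x0f]=0x21, mem[0x0b]=0xc0, mem[0x03]=0xba, mem[0x18]=0xc0, mem[0x12]=0xaa

MEM[0x0f,0x0b,0x03,0x18,0x12] = 21 c0 ba c0 aa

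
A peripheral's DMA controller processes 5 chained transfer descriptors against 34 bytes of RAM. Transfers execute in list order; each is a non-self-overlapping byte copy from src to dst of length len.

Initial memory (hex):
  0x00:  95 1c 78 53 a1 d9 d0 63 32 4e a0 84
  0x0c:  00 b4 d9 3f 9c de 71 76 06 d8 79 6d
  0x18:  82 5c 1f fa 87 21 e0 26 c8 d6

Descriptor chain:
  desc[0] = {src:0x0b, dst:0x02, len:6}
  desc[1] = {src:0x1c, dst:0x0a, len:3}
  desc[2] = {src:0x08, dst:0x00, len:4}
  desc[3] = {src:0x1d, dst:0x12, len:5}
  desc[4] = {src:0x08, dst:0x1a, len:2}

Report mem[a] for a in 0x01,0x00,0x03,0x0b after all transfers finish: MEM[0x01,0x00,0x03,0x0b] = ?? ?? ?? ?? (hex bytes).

D0: mem[0x02..0x07] <- [84 00 b4 d9 3f 9c]
D1: mem[0x0a..0x0c] <- [87 21 e0]
D2: mem[0x00..0x03] <- [32 4e 87 21]
D3: mem[0x12..0x16] <- [21 e0 26 c8 d6]
D4: mem[0x1a..0x1b] <- [32 4e]
query mem[0x01]=0x4e, mem[0x00]=0x32, mem[0x03]=0x21, mem[0x0b]=0x21

MEM[0x01,0x00,0x03,0x0b] = 4e 32 21 21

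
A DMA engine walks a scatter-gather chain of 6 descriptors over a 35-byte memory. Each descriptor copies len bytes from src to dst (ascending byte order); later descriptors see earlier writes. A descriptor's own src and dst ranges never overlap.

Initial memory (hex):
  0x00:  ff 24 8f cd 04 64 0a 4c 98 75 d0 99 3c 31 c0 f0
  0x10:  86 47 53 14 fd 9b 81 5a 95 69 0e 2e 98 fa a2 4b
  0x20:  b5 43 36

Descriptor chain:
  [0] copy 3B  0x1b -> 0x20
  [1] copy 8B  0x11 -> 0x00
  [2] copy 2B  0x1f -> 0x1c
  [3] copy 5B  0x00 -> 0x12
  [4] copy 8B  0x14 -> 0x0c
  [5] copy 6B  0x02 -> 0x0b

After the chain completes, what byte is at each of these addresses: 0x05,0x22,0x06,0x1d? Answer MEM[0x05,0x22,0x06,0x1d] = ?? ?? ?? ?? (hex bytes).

[0] 0x1b->0x20 len=3 : 2e 98 fa
[1] 0x11->0x00 len=8 : 47 53 14 fd 9b 81 5a 95
[2] 0x1f->0x1c len=2 : 4b 2e
[3] 0x00->0x12 len=5 : 47 53 14 fd 9b
[4] 0x14->0x0c len=8 : 14 fd 9b 5a 95 69 0e 2e
[5] 0x02->0x0b len=6 : 14 fd 9b 81 5a 95
query mem[0x05]=0x81, mem[0x22]=0xfa, mem[0x06]=0x5a, mem[0x1d]=0x2e

MEM[0x05,0x22,0x06,0x1d] = 81 fa 5a 2e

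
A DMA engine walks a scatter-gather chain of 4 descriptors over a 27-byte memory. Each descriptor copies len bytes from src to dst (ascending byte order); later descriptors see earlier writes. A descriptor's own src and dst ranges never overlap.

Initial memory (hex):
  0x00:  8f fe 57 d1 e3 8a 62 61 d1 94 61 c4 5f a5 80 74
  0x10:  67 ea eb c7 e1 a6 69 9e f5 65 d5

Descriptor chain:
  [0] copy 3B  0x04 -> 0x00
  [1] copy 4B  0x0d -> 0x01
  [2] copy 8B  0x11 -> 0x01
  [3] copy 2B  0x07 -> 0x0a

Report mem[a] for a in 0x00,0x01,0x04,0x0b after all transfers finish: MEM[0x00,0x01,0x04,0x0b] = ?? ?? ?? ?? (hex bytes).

  after D0: wrote 3B at 0x00 = e38a62
  after D1: wrote 4B at 0x01 = a5807467
  after D2: wrote 8B at 0x01 = eaebc7e1a6699ef5
  after D3: wrote 2B at 0x0a = 9ef5
query mem[0x00]=0xe3, mem[0x01]=0xea, mem[0x04]=0xe1, mem[0x0b]=0xf5

MEM[0x00,0x01,0x04,0x0b] = e3 ea e1 f5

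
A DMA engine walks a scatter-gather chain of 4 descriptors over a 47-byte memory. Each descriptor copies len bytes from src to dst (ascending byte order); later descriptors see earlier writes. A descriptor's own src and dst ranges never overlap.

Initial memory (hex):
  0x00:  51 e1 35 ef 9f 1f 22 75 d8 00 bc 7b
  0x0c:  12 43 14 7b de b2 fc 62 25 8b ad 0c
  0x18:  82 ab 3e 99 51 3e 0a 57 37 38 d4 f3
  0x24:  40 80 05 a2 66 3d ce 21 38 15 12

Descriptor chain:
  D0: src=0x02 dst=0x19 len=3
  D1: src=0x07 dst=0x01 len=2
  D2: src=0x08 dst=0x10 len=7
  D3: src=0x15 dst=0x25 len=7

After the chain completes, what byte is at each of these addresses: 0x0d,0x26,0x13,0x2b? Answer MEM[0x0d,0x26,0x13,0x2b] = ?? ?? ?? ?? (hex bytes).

MEM[0x0d,0x26,0x13,0x2b] = 43 14 7b 9f

D0: mem[0x19..0x1b] <- [35 ef 9f]
D1: mem[0x01..0x02] <- [75 d8]
D2: mem[0x10..0x16] <- [d8 00 bc 7b 12 43 14]
D3: mem[0x25..0x2b] <- [43 14 0c 82 35 ef 9f]
query mem[0x0d]=0x43, mem[0x26]=0x14, mem[0x13]=0x7b, mem[0x2b]=0x9f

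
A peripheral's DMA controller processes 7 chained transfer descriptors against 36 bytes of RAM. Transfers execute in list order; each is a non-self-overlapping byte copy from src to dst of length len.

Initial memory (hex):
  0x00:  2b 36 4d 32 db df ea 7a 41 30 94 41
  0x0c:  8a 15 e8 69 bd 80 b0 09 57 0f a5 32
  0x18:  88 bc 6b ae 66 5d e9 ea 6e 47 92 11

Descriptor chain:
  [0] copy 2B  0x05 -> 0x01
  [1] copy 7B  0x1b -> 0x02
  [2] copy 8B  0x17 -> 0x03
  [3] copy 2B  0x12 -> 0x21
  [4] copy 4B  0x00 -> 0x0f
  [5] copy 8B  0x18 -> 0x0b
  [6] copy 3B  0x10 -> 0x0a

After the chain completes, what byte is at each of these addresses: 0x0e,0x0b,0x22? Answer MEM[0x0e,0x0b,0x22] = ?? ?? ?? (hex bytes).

MEM[0x0e,0x0b,0x22] = ae e9 09

D0: mem[0x01..0x02] <- [df ea]
D1: mem[0x02..0x08] <- [ae 66 5d e9 ea 6e 47]
D2: mem[0x03..0x0a] <- [32 88 bc 6b ae 66 5d e9]
D3: mem[0x21..0x22] <- [b0 09]
D4: mem[0x0f..0x12] <- [2b df ae 32]
D5: mem[0x0b..0x12] <- [88 bc 6b ae 66 5d e9 ea]
D6: mem[0x0a..0x0c] <- [5d e9 ea]
query mem[0x0e]=0xae, mem[0x0b]=0xe9, mem[0x22]=0x09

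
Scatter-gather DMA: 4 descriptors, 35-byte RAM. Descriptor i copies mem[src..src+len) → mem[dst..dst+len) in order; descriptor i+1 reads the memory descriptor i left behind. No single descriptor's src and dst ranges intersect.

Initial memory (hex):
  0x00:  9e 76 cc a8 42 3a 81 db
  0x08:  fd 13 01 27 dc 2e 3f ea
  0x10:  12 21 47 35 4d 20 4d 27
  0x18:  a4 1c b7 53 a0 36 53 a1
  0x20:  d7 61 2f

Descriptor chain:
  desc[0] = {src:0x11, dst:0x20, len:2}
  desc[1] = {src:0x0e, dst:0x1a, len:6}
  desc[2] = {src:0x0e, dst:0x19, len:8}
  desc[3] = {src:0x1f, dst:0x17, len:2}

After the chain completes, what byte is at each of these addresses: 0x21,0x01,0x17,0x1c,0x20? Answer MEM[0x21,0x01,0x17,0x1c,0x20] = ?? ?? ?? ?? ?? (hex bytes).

MEM[0x21,0x01,0x17,0x1c,0x20] = 47 76 4d 21 20

#0 dst[0x20+2] := {0x21,0x47}
#1 dst[0x1a+6] := {0x3f,0xea,0x12,0x21,0x47,0x35}
#2 dst[0x19+8] := {0x3f,0xea,0x12,0x21,0x47,0x35,0x4d,0x20}
#3 dst[0x17+2] := {0x4d,0x20}
query mem[0x21]=0x47, mem[0x01]=0x76, mem[0x17]=0x4d, mem[0x1c]=0x21, mem[0x20]=0x20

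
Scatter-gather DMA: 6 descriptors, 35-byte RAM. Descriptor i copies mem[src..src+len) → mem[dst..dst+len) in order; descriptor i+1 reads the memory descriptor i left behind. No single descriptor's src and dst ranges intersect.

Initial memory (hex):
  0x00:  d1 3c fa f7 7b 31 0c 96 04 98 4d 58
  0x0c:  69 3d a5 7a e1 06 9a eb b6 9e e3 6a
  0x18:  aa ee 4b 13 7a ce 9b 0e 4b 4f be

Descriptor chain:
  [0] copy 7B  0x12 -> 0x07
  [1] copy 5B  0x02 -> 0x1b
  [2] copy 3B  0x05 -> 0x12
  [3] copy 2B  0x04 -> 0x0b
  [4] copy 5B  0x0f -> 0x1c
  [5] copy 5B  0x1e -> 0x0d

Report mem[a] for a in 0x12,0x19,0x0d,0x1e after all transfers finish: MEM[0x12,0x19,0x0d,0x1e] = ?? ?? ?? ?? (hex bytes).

MEM[0x12,0x19,0x0d,0x1e] = 31 ee 06 06

#0 dst[0x07+7] := {0x9a,0xeb,0xb6,0x9e,0xe3,0x6a,0xaa}
#1 dst[0x1b+5] := {0xfa,0xf7,0x7b,0x31,0x0c}
#2 dst[0x12+3] := {0x31,0x0c,0x9a}
#3 dst[0x0b+2] := {0x7b,0x31}
#4 dst[0x1c+5] := {0x7a,0xe1,0x06,0x31,0x0c}
#5 dst[0x0d+5] := {0x06,0x31,0x0c,0x4f,0xbe}
query mem[0x12]=0x31, mem[0x19]=0xee, mem[0x0d]=0x06, mem[0x1e]=0x06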